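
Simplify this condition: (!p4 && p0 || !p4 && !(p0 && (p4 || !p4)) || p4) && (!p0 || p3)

(!p4 && p0 || !p4 && !(p0 && (p4 || !p4)) || p4) && (!p0 || p3)
= (!p4 && p0 || !p4 && !p0 || p4) && (!p0 || p3)   [complement / identity]
= (!p4 || p4) && (!p0 || p3)   [distribution]
= !p0 || p3   [complement / identity]

!p0 || p3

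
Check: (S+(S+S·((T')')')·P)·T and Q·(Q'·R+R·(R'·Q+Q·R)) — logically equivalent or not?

E1: (S+(S+S·((T')')')·P)·T
    = (S+(S+S·T')·P)·T
    = (S+S·P)·T
    = S·T
E2: Q·(Q'·R+R·(R'·Q+Q·R))
    = Q·(Q'·R+R·Q)
    = Q·R
These differ: at P=1, Q=0, R=1, S=1, T=1, E1 = 1 but E2 = 0.

No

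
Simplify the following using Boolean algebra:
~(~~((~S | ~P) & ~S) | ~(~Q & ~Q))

S & ~Q

~(~~((~S | ~P) & ~S) | ~(~Q & ~Q))
= ~(~~~S | ~(~Q & ~Q))   — absorption
= ~~S & ~Q & ~Q   — De Morgan
= S & ~Q & ~Q   — double negation
= S & ~Q   — idempotence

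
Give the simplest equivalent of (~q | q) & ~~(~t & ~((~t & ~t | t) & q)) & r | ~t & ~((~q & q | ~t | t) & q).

~t & ~q

(~q | q) & ~~(~t & ~((~t & ~t | t) & q)) & r | ~t & ~((~q & q | ~t | t) & q)
= (~q | q) & ~~(~t & ~((~t & ~t | t) & q)) & r | ~t & ~((~t | t) & q)   [complement / identity]
= (~q | q) & ~~(~t & ~((~t | t) & q)) & r | ~t & ~((~t | t) & q)   [idempotence]
= (~q | q) & ~t & ~((~t | t) & q) & r | ~t & ~((~t | t) & q)   [double negation]
= ~t & ~((~t | t) & q) & r | ~t & ~((~t | t) & q)   [complement / identity]
= ~t & ~((~t | t) & q)   [absorption]
= ~t & ~q   [complement / identity]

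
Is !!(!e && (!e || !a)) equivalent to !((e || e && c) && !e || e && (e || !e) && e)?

Yes

E1: !!(!e && (!e || !a))
    = !!!e   (absorption)
    = !e   (double negation)
E2: !((e || e && c) && !e || e && (e || !e) && e)
    = !((e || e && c) && !e || e && e)   (complement / identity)
    = !(e && !e || e && e)   (absorption)
    = !e   (distribution)
Both reduce to !e, so they are equivalent.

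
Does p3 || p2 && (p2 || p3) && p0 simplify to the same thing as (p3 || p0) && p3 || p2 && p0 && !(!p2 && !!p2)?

Yes

E1: p3 || p2 && (p2 || p3) && p0
    = p3 || p2 && p0   (absorption)
E2: (p3 || p0) && p3 || p2 && p0 && !(!p2 && !!p2)
    = (p3 || p0) && p3 || p2 && p0 && (p2 || !p2)   (De Morgan)
    = (p3 || p0) && p3 || p2 && p0   (complement / identity)
    = p3 || p2 && p0   (absorption)
Both reduce to p3 || p2 && p0, so they are equivalent.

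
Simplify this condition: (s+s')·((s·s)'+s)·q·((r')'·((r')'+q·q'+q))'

(s+s')·((s·s)'+s)·q·((r')'·((r')'+q·q'+q))'
= (s+s')·(s'+s)·q·((r')'·((r')'+q·q'+q))'   (idempotence)
= (s+s')·(s'+s)·q·((r')'·((r')'+q))'   (complement / identity)
= (s+s')·(s'+s)·q·((r')')'   (absorption)
= (s+s')·q·((r')')'   (complement / identity)
= (s+s')·q·r'   (double negation)
= q·r'   (complement / identity)

q·r'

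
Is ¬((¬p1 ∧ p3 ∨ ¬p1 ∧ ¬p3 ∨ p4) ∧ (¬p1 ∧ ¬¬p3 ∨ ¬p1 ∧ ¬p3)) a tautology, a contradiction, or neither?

¬((¬p1 ∧ p3 ∨ ¬p1 ∧ ¬p3 ∨ p4) ∧ (¬p1 ∧ ¬¬p3 ∨ ¬p1 ∧ ¬p3))
= ¬((¬p1 ∧ p3 ∨ ¬p1 ∧ ¬p3 ∨ p4) ∧ (¬p1 ∧ p3 ∨ ¬p1 ∧ ¬p3))
= ¬(¬p1 ∧ p3 ∨ ¬p1 ∧ ¬p3)
= ¬¬p1
= p1
This depends on p1, so it is not a constant.

neither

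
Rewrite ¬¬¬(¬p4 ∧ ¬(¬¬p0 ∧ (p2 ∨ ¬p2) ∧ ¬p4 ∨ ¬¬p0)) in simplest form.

¬¬¬(¬p4 ∧ ¬(¬¬p0 ∧ (p2 ∨ ¬p2) ∧ ¬p4 ∨ ¬¬p0))
= ¬(¬p4 ∧ ¬(¬¬p0 ∧ (p2 ∨ ¬p2) ∧ ¬p4 ∨ ¬¬p0))   — double negation
= ¬(¬p4 ∧ ¬(¬¬p0 ∧ ¬p4 ∨ ¬¬p0))   — complement / identity
= ¬(¬p4 ∧ ¬¬¬p0)   — absorption
= p4 ∨ ¬¬p0   — De Morgan
= p4 ∨ p0   — double negation

p4 ∨ p0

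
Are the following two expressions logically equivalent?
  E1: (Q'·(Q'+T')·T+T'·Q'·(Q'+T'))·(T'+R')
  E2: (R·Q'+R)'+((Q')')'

E1: (Q'·(Q'+T')·T+T'·Q'·(Q'+T'))·(T'+R')
    = Q'·(Q'+T')·(T'+R')
    = Q'·(T'+R')
E2: (R·Q'+R)'+((Q')')'
    = (R·Q'+R)'+Q'
    = R'+Q'
These differ: at Q=1, R=0, T=1, E1 = 0 but E2 = 1.

No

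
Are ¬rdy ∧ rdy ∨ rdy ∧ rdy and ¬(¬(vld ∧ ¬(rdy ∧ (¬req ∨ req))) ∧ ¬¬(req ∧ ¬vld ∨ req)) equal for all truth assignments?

E1: ¬rdy ∧ rdy ∨ rdy ∧ rdy
    = rdy
E2: ¬(¬(vld ∧ ¬(rdy ∧ (¬req ∨ req))) ∧ ¬¬(req ∧ ¬vld ∨ req))
    = ¬(¬(vld ∧ ¬(rdy ∧ (¬req ∨ req))) ∧ ¬¬req)
    = vld ∧ ¬(rdy ∧ (¬req ∨ req)) ∨ ¬req
    = vld ∧ ¬rdy ∨ ¬req
These differ: at rdy=0, req=1, vld=1, E1 = 0 but E2 = 1.

No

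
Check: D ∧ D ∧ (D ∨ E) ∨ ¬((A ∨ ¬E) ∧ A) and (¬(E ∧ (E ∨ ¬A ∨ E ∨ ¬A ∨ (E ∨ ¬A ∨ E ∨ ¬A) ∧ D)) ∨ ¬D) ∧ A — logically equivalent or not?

E1: D ∧ D ∧ (D ∨ E) ∨ ¬((A ∨ ¬E) ∧ A)
    = D ∧ (D ∨ E) ∨ ¬((A ∨ ¬E) ∧ A)
    = D ∨ ¬((A ∨ ¬E) ∧ A)
    = D ∨ ¬A
E2: (¬(E ∧ (E ∨ ¬A ∨ E ∨ ¬A ∨ (E ∨ ¬A ∨ E ∨ ¬A) ∧ D)) ∨ ¬D) ∧ A
    = (¬(E ∧ (E ∨ ¬A ∨ E ∨ ¬A)) ∨ ¬D) ∧ A
    = (¬(E ∧ (E ∨ ¬A)) ∨ ¬D) ∧ A
    = (¬E ∨ ¬D) ∧ A
These differ: at A=0, D=1, E=1, E1 = 1 but E2 = 0.

No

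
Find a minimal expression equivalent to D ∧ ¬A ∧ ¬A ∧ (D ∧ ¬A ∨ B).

D ∧ ¬A

D ∧ ¬A ∧ ¬A ∧ (D ∧ ¬A ∨ B)
= D ∧ ¬A ∧ (D ∧ ¬A ∨ B)
= D ∧ ¬A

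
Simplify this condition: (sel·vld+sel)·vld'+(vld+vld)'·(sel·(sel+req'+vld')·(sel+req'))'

vld'

(sel·vld+sel)·vld'+(vld+vld)'·(sel·(sel+req'+vld')·(sel+req'))'
= sel·vld'+(vld+vld)'·(sel·(sel+req'+vld')·(sel+req'))'   [absorption]
= sel·vld'+(vld+vld)'·(sel·(sel+req'))'   [absorption]
= sel·vld'+(vld+vld)'·sel'   [absorption]
= sel·vld'+vld'·sel'   [idempotence]
= vld'   [distribution]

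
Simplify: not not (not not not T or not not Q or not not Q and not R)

not not (not not not T or not not Q or not not Q and not R)
= not not (not not not T or not not Q)   [absorption]
= not (not not T and not Q)   [De Morgan]
= not T or Q   [De Morgan]

not T or Q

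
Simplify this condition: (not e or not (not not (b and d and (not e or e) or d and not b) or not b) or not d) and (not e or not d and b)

not e or not d and b

(not e or not (not not (b and d and (not e or e) or d and not b) or not b) or not d) and (not e or not d and b)
= (not e or not (b and d and (not e or e) or d and not b) and b or not d) and (not e or not d and b)   [De Morgan]
= (not e or not (b and d or d and not b) and b or not d) and (not e or not d and b)   [complement / identity]
= (not e or not d and b or not d) and (not e or not d and b)   [distribution]
= not e or not d and b   [absorption]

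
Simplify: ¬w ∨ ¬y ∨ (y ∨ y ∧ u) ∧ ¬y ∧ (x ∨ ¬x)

¬w ∨ ¬y ∨ (y ∨ y ∧ u) ∧ ¬y ∧ (x ∨ ¬x)
= ¬w ∨ ¬y ∨ y ∧ ¬y ∧ (x ∨ ¬x)   [absorption]
= ¬w ∨ ¬y ∨ y ∧ ¬y   [complement / identity]
= ¬w ∨ ¬y   [complement / identity]

¬w ∨ ¬y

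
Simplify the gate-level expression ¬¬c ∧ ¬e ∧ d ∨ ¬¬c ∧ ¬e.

c ∧ ¬e

¬¬c ∧ ¬e ∧ d ∨ ¬¬c ∧ ¬e
= ¬¬c ∧ ¬e   (absorption)
= c ∧ ¬e   (double negation)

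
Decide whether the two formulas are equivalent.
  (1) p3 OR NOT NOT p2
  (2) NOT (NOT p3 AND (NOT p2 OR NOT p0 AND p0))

Yes

E1: p3 OR NOT NOT p2
    = p3 OR p2   (double negation)
E2: NOT (NOT p3 AND (NOT p2 OR NOT p0 AND p0))
    = NOT (NOT p3 AND NOT p2)   (complement / identity)
    = p3 OR p2   (De Morgan)
Both reduce to p3 OR p2, so they are equivalent.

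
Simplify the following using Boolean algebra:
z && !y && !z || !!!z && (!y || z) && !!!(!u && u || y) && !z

z && !y && !z || !!!z && (!y || z) && !!!(!u && u || y) && !z
= z && !y && !z || !!!z && (!y || z) && !(!u && u || y) && !z   (double negation)
= z && !y && !z || !!!z && (!y || z) && !y && !z   (complement / identity)
= z && !y && !z || !!!z && !y && !z   (absorption)
= z && !y && !z || !z && !y && !z   (double negation)
= !y && !z   (distribution)

!y && !z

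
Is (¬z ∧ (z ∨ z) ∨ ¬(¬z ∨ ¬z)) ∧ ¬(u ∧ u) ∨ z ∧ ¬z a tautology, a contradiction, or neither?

neither

(¬z ∧ (z ∨ z) ∨ ¬(¬z ∨ ¬z)) ∧ ¬(u ∧ u) ∨ z ∧ ¬z
= (¬z ∧ (z ∨ z) ∨ ¬(¬z ∨ ¬z)) ∧ ¬u ∨ z ∧ ¬z
= (¬z ∧ z ∨ ¬(¬z ∨ ¬z)) ∧ ¬u ∨ z ∧ ¬z
= (¬z ∧ z ∨ z ∧ z) ∧ ¬u ∨ z ∧ ¬z
= z ∧ ¬u ∨ z ∧ ¬z
= z ∧ ¬u
This depends on u, z, so it is not a constant.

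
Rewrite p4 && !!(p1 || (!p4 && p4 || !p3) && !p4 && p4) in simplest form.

p4 && p1

p4 && !!(p1 || (!p4 && p4 || !p3) && !p4 && p4)
= p4 && !!(p1 || !p4 && p4)
= p4 && (p1 || !p4 && p4)
= p4 && p1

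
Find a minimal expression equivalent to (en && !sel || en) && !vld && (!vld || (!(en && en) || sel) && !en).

(en && !sel || en) && !vld && (!vld || (!(en && en) || sel) && !en)
= en && !vld && (!vld || (!(en && en) || sel) && !en)   — absorption
= en && !vld && (!vld || (!en || sel) && !en)   — idempotence
= en && !vld && (!vld || !en)   — absorption
= en && !vld   — absorption

en && !vld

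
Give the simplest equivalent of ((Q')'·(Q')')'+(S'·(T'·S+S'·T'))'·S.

Q'+S

((Q')'·(Q')')'+(S'·(T'·S+S'·T'))'·S
= ((Q')')'+(S'·(T'·S+S'·T'))'·S   (idempotence)
= ((Q')')'+(S'·T')'·S   (distribution)
= Q'+(S'·T')'·S   (double negation)
= Q'+(S+T)·S   (De Morgan)
= Q'+S   (absorption)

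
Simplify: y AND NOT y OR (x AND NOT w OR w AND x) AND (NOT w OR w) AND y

x AND y

y AND NOT y OR (x AND NOT w OR w AND x) AND (NOT w OR w) AND y
= y AND NOT y OR x AND (NOT w OR w) AND y   [distribution]
= y AND NOT y OR x AND y   [complement / identity]
= x AND y   [complement / identity]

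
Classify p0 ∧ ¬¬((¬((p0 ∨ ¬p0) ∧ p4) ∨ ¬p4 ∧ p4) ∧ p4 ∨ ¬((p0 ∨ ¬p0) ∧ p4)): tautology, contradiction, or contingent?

p0 ∧ ¬¬((¬((p0 ∨ ¬p0) ∧ p4) ∨ ¬p4 ∧ p4) ∧ p4 ∨ ¬((p0 ∨ ¬p0) ∧ p4))
= p0 ∧ ((¬((p0 ∨ ¬p0) ∧ p4) ∨ ¬p4 ∧ p4) ∧ p4 ∨ ¬((p0 ∨ ¬p0) ∧ p4))
= p0 ∧ (¬((p0 ∨ ¬p0) ∧ p4) ∧ p4 ∨ ¬((p0 ∨ ¬p0) ∧ p4))
= p0 ∧ ¬((p0 ∨ ¬p0) ∧ p4)
= p0 ∧ ¬p4
This depends on p0, p4, so it is not a constant.

contingent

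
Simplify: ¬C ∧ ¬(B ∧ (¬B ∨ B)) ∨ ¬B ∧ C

¬C ∧ ¬(B ∧ (¬B ∨ B)) ∨ ¬B ∧ C
= ¬C ∧ ¬B ∨ ¬B ∧ C
= ¬B

¬B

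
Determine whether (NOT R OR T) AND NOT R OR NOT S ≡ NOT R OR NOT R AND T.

No

E1: (NOT R OR T) AND NOT R OR NOT S
    = NOT R OR NOT S   — absorption
E2: NOT R OR NOT R AND T
    = NOT R   — absorption
These differ: at R=1, S=0, T=0, E1 = 1 but E2 = 0.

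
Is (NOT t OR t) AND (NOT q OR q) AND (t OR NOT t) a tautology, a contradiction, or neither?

(NOT t OR t) AND (NOT q OR q) AND (t OR NOT t)
= (NOT t OR t) AND (t OR NOT t)   [complement / identity]
= NOT t OR t   [complement / identity]
= TRUE   [complement]

tautology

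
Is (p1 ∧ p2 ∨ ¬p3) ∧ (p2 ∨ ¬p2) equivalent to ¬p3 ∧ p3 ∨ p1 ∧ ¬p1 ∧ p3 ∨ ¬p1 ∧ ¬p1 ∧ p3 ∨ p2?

E1: (p1 ∧ p2 ∨ ¬p3) ∧ (p2 ∨ ¬p2)
    = p1 ∧ p2 ∨ ¬p3
E2: ¬p3 ∧ p3 ∨ p1 ∧ ¬p1 ∧ p3 ∨ ¬p1 ∧ ¬p1 ∧ p3 ∨ p2
    = ¬p3 ∧ p3 ∨ ¬p1 ∧ p3 ∨ p2
    = ¬p1 ∧ p3 ∨ p2
These differ: at p1=0, p2=0, p3=0, E1 = 1 but E2 = 0.

No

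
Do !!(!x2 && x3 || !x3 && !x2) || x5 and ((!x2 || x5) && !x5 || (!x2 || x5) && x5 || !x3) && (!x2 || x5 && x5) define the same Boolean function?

Yes

E1: !!(!x2 && x3 || !x3 && !x2) || x5
    = !!!x2 || x5
    = !x2 || x5
E2: ((!x2 || x5) && !x5 || (!x2 || x5) && x5 || !x3) && (!x2 || x5 && x5)
    = (!x2 || x5 || !x3) && (!x2 || x5 && x5)
    = (!x2 || x5 || !x3) && (!x2 || x5)
    = !x2 || x5
Both reduce to !x2 || x5, so they are equivalent.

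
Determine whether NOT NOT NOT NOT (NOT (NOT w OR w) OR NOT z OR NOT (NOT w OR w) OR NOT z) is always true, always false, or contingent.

contingent

NOT NOT NOT NOT (NOT (NOT w OR w) OR NOT z OR NOT (NOT w OR w) OR NOT z)
= NOT NOT NOT NOT (NOT (NOT w OR w) OR NOT z)
= NOT NOT (NOT (NOT w OR w) OR NOT z)
= NOT ((NOT w OR w) AND z)
= NOT z
This depends on z, so it is not a constant.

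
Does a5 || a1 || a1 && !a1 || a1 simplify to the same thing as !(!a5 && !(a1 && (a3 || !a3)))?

E1: a5 || a1 || a1 && !a1 || a1
    = a5 || a1 || a1
    = a5 || a1
E2: !(!a5 && !(a1 && (a3 || !a3)))
    = a5 || a1 && (a3 || !a3)
    = a5 || a1
Both reduce to a5 || a1, so they are equivalent.

Yes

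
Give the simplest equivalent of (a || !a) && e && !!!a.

e && !a

(a || !a) && e && !!!a
= e && !!!a   [complement / identity]
= e && !a   [double negation]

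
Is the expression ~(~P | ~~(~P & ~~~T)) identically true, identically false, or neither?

~(~P | ~~(~P & ~~~T))
= ~(~P | ~~(~P & ~T))   — double negation
= ~(~P | ~P & ~T)   — double negation
= ~~P   — absorption
= P   — double negation
This depends on P, so it is not a constant.

neither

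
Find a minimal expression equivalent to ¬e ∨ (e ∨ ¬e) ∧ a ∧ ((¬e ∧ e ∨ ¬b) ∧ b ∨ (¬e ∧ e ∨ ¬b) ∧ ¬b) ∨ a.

¬e ∨ (e ∨ ¬e) ∧ a ∧ ((¬e ∧ e ∨ ¬b) ∧ b ∨ (¬e ∧ e ∨ ¬b) ∧ ¬b) ∨ a
= ¬e ∨ a ∧ ((¬e ∧ e ∨ ¬b) ∧ b ∨ (¬e ∧ e ∨ ¬b) ∧ ¬b) ∨ a   (complement / identity)
= ¬e ∨ a ∧ (¬e ∧ e ∨ ¬b) ∨ a   (distribution)
= ¬e ∨ a ∧ ¬b ∨ a   (complement / identity)
= ¬e ∨ a   (absorption)

¬e ∨ a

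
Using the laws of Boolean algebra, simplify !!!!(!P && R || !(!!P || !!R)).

!!!!(!P && R || !(!!P || !!R))
= !!(!P && R || !(!!P || !!R))   (double negation)
= !!(!P && R || !P && !R)   (De Morgan)
= !!!P   (distribution)
= !P   (double negation)

!P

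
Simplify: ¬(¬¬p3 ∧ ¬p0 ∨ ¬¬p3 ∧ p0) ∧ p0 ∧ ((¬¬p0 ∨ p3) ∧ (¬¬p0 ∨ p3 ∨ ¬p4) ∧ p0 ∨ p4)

¬(¬¬p3 ∧ ¬p0 ∨ ¬¬p3 ∧ p0) ∧ p0 ∧ ((¬¬p0 ∨ p3) ∧ (¬¬p0 ∨ p3 ∨ ¬p4) ∧ p0 ∨ p4)
= ¬(¬¬p3 ∧ ¬p0 ∨ ¬¬p3 ∧ p0) ∧ p0 ∧ ((¬¬p0 ∨ p3) ∧ p0 ∨ p4)   (absorption)
= ¬(¬¬p3 ∧ ¬p0 ∨ ¬¬p3 ∧ p0) ∧ p0 ∧ ((p0 ∨ p3) ∧ p0 ∨ p4)   (double negation)
= ¬¬¬p3 ∧ p0 ∧ ((p0 ∨ p3) ∧ p0 ∨ p4)   (distribution)
= ¬¬¬p3 ∧ p0 ∧ (p0 ∨ p4)   (absorption)
= ¬¬¬p3 ∧ p0   (absorption)
= ¬p3 ∧ p0   (double negation)

¬p3 ∧ p0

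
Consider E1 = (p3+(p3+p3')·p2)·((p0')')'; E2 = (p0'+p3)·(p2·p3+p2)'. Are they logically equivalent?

E1: (p3+(p3+p3')·p2)·((p0')')'
    = (p3+(p3+p3')·p2)·p0'   — double negation
    = (p3+p2)·p0'   — complement / identity
E2: (p0'+p3)·(p2·p3+p2)'
    = (p0'+p3)·p2'   — absorption
These differ: at p0=1, p2=0, p3=1, E1 = 0 but E2 = 1.

No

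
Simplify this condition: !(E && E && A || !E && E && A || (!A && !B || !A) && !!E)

!(E && E && A || !E && E && A || (!A && !B || !A) && !!E)
= !(E && A || (!A && !B || !A) && !!E)   — distribution
= !(E && A || !A && !!E)   — absorption
= !(E && A || !A && E)   — double negation
= !E   — distribution

!E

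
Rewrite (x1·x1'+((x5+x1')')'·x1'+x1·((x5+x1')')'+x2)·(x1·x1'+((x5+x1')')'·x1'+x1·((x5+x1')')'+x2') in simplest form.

(x1·x1'+((x5+x1')')'·x1'+x1·((x5+x1')')'+x2)·(x1·x1'+((x5+x1')')'·x1'+x1·((x5+x1')')'+x2')
= x2·x2'+x1·x1'+((x5+x1')')'·x1'+x1·((x5+x1')')'   [distribution]
= x1·x1'+((x5+x1')')'·x1'+x1·((x5+x1')')'   [complement / identity]
= x1·x1'+((x5+x1')')'   [distribution]
= ((x5+x1')')'   [complement / identity]
= x5+x1'   [double negation]

x5+x1'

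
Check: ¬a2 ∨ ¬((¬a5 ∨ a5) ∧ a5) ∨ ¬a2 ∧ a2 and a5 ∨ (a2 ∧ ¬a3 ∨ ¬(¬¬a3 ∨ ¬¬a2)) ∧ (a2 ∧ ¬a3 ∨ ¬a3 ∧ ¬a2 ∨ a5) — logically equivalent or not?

No

E1: ¬a2 ∨ ¬((¬a5 ∨ a5) ∧ a5) ∨ ¬a2 ∧ a2
    = ¬a2 ∨ ¬((¬a5 ∨ a5) ∧ a5)   [complement / identity]
    = ¬a2 ∨ ¬a5   [complement / identity]
E2: a5 ∨ (a2 ∧ ¬a3 ∨ ¬(¬¬a3 ∨ ¬¬a2)) ∧ (a2 ∧ ¬a3 ∨ ¬a3 ∧ ¬a2 ∨ a5)
    = a5 ∨ (a2 ∧ ¬a3 ∨ ¬a3 ∧ ¬a2) ∧ (a2 ∧ ¬a3 ∨ ¬a3 ∧ ¬a2 ∨ a5)   [De Morgan]
    = a5 ∨ a2 ∧ ¬a3 ∨ ¬a3 ∧ ¬a2   [absorption]
    = a5 ∨ ¬a3   [distribution]
These differ: at a2=1, a3=1, a5=0, E1 = 1 but E2 = 0.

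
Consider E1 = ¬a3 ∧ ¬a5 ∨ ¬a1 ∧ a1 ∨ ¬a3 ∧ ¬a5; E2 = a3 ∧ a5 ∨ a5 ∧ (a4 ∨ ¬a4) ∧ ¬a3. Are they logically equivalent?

E1: ¬a3 ∧ ¬a5 ∨ ¬a1 ∧ a1 ∨ ¬a3 ∧ ¬a5
    = ¬a3 ∧ ¬a5 ∨ ¬a3 ∧ ¬a5
    = ¬a3 ∧ ¬a5
E2: a3 ∧ a5 ∨ a5 ∧ (a4 ∨ ¬a4) ∧ ¬a3
    = a3 ∧ a5 ∨ a5 ∧ ¬a3
    = a5
These differ: at a1=0, a3=0, a4=0, a5=0, E1 = 1 but E2 = 0.

No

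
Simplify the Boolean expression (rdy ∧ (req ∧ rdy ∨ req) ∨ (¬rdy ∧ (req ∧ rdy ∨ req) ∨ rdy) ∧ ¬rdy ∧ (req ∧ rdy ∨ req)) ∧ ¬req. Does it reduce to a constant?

(rdy ∧ (req ∧ rdy ∨ req) ∨ (¬rdy ∧ (req ∧ rdy ∨ req) ∨ rdy) ∧ ¬rdy ∧ (req ∧ rdy ∨ req)) ∧ ¬req
= (rdy ∧ (req ∧ rdy ∨ req) ∨ ¬rdy ∧ (req ∧ rdy ∨ req)) ∧ ¬req   [absorption]
= (req ∧ rdy ∨ req) ∧ ¬req   [distribution]
= req ∧ ¬req   [absorption]
= False   [complement]

False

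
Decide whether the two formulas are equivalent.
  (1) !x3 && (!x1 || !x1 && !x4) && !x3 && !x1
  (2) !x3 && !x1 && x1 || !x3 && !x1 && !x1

E1: !x3 && (!x1 || !x1 && !x4) && !x3 && !x1
    = !x3 && !x1 && !x3 && !x1
    = !x3 && !x1
E2: !x3 && !x1 && x1 || !x3 && !x1 && !x1
    = !x3 && !x1
Both reduce to !x3 && !x1, so they are equivalent.

Yes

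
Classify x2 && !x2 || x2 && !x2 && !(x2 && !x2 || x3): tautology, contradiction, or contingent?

contradiction

x2 && !x2 || x2 && !x2 && !(x2 && !x2 || x3)
= x2 && !x2 || x2 && !x2 && !x3   (complement / identity)
= x2 && !x2   (absorption)
= false   (complement)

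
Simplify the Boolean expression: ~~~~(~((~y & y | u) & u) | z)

~~~~(~((~y & y | u) & u) | z)
= ~~~~(~(u & u) | z)
= ~~(~(u & u) | z)
= ~~(~u | z)
= ~u | z

~u | z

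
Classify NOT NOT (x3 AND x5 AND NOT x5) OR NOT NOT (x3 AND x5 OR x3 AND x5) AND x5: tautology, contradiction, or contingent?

contingent

NOT NOT (x3 AND x5 AND NOT x5) OR NOT NOT (x3 AND x5 OR x3 AND x5) AND x5
= NOT NOT (x3 AND x5 AND NOT x5) OR NOT NOT (x3 AND x5) AND x5
= x3 AND x5 AND NOT x5 OR NOT NOT (x3 AND x5) AND x5
= x3 AND x5 AND NOT x5 OR x3 AND x5 AND x5
= x3 AND x5
This depends on x3, x5, so it is not a constant.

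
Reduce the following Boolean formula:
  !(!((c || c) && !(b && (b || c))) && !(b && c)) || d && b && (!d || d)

!(!((c || c) && !(b && (b || c))) && !(b && c)) || d && b && (!d || d)
= (c || c) && !(b && (b || c)) || b && c || d && b && (!d || d)
= (c || c) && !b || b && c || d && b && (!d || d)
= c && !b || b && c || d && b && (!d || d)
= c || d && b && (!d || d)
= c || d && b

c || d && b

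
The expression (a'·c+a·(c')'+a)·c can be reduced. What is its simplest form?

(a'·c+a·(c')'+a)·c
= (a'·c+a·c+a)·c   — double negation
= (c+a)·c   — distribution
= c   — absorption

c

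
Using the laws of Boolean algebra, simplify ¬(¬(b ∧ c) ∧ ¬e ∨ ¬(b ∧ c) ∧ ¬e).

b ∧ c ∨ e

¬(¬(b ∧ c) ∧ ¬e ∨ ¬(b ∧ c) ∧ ¬e)
= ¬(¬(b ∧ c) ∧ ¬e)
= b ∧ c ∨ e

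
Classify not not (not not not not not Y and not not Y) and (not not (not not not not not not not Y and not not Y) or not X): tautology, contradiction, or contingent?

not not (not not not not not Y and not not Y) and (not not (not not not not not not not Y and not not Y) or not X)
= not not (not not not not not Y and not not Y) and (not not (not not not not not Y and not not Y) or not X)   (double negation)
= not not (not not not not not Y and not not Y)   (absorption)
= not not (not not not Y and not not Y)   (double negation)
= not (not not Y or not Y)   (De Morgan)
= not Y and Y   (De Morgan)
= False   (complement)

contradiction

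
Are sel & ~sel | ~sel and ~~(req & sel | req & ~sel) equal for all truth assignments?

E1: sel & ~sel | ~sel
    = ~sel   [complement / identity]
E2: ~~(req & sel | req & ~sel)
    = ~~req   [distribution]
    = req   [double negation]
These differ: at req=0, sel=0, E1 = 1 but E2 = 0.

No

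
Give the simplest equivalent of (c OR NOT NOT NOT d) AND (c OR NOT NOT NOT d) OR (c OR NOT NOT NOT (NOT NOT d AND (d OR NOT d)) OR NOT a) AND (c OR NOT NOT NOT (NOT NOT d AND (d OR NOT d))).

(c OR NOT NOT NOT d) AND (c OR NOT NOT NOT d) OR (c OR NOT NOT NOT (NOT NOT d AND (d OR NOT d)) OR NOT a) AND (c OR NOT NOT NOT (NOT NOT d AND (d OR NOT d)))
= (c OR NOT NOT NOT d) AND (c OR NOT NOT NOT d) OR c OR NOT NOT NOT (NOT NOT d AND (d OR NOT d))   [absorption]
= (c OR NOT NOT NOT d) AND (c OR NOT NOT NOT d) OR c OR NOT NOT NOT NOT NOT d   [complement / identity]
= c OR NOT NOT NOT d OR c OR NOT NOT NOT NOT NOT d   [idempotence]
= c OR NOT NOT NOT d OR c OR NOT NOT NOT d   [double negation]
= c OR NOT NOT NOT d   [idempotence]
= c OR NOT d   [double negation]

c OR NOT d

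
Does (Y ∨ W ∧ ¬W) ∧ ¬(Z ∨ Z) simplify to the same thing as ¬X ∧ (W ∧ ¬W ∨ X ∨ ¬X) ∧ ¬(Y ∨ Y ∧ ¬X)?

E1: (Y ∨ W ∧ ¬W) ∧ ¬(Z ∨ Z)
    = (Y ∨ W ∧ ¬W) ∧ ¬Z   [idempotence]
    = Y ∧ ¬Z   [complement / identity]
E2: ¬X ∧ (W ∧ ¬W ∨ X ∨ ¬X) ∧ ¬(Y ∨ Y ∧ ¬X)
    = ¬X ∧ (X ∨ ¬X) ∧ ¬(Y ∨ Y ∧ ¬X)   [complement / identity]
    = ¬X ∧ ¬(Y ∨ Y ∧ ¬X)   [complement / identity]
    = ¬X ∧ ¬Y   [absorption]
These differ: at W=0, X=1, Y=1, Z=0, E1 = 1 but E2 = 0.

No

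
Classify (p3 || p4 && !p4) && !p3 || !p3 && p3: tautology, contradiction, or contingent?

(p3 || p4 && !p4) && !p3 || !p3 && p3
= (p3 || p4 && !p4) && !p3
= p3 && !p3
= false

contradiction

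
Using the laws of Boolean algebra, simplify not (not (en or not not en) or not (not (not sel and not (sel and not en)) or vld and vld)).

not (not (en or not not en) or not (not (not sel and not (sel and not en)) or vld and vld))
= not (not (en or en) or not (not (not sel and not (sel and not en)) or vld and vld))
= not (not (en or en) or not (sel or sel and not en or vld and vld))
= not (not (en or en) or not (sel or vld and vld))
= (en or en) and (sel or vld and vld)
= (en or en) and (sel or vld)
= en and (sel or vld)

en and (sel or vld)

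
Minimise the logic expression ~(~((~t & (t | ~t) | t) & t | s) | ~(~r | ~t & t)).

~(~((~t & (t | ~t) | t) & t | s) | ~(~r | ~t & t))
= ~(~((~t & (t | ~t) | t) & t | s) | ~~r)   [complement / identity]
= ~(~((~t | t) & t | s) | ~~r)   [complement / identity]
= ~(~(t | s) | ~~r)   [complement / identity]
= (t | s) & ~r   [De Morgan]

(t | s) & ~r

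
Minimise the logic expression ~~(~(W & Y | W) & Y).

~W & Y

~~(~(W & Y | W) & Y)
= ~(W & Y | W) & Y   (double negation)
= ~W & Y   (absorption)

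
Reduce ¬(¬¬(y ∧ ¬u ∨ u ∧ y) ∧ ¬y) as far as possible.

True

¬(¬¬(y ∧ ¬u ∨ u ∧ y) ∧ ¬y)
= ¬(¬¬y ∧ ¬y)   (distribution)
= ¬y ∨ y   (De Morgan)
= True   (complement)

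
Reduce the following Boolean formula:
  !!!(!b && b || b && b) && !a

!b && !a

!!!(!b && b || b && b) && !a
= !!!b && !a   — distribution
= !b && !a   — double negation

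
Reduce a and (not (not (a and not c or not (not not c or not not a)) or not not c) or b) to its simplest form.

a and (not c or b)

a and (not (not (a and not c or not (not not c or not not a)) or not not c) or b)
= a and ((a and not c or not (not not c or not not a)) and not c or b)   [De Morgan]
= a and ((a and not c or not c and not a) and not c or b)   [De Morgan]
= a and (not c and not c or b)   [distribution]
= a and (not c or b)   [idempotence]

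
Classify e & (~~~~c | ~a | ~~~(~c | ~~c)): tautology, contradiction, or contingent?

e & (~~~~c | ~a | ~~~(~c | ~~c))
= e & (~~~~c | ~a | ~~(c & ~c))   [De Morgan]
= e & (~~~~c | ~a | c & ~c)   [double negation]
= e & (~~c | ~a | c & ~c)   [double negation]
= e & (~~c | ~a)   [complement / identity]
= e & (c | ~a)   [double negation]
This depends on a, c, e, so it is not a constant.

contingent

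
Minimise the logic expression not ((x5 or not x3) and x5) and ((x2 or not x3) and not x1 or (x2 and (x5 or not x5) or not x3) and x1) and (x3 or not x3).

not ((x5 or not x3) and x5) and ((x2 or not x3) and not x1 or (x2 and (x5 or not x5) or not x3) and x1) and (x3 or not x3)
= not ((x5 or not x3) and x5) and ((x2 or not x3) and not x1 or (x2 or not x3) and x1) and (x3 or not x3)   [complement / identity]
= not x5 and ((x2 or not x3) and not x1 or (x2 or not x3) and x1) and (x3 or not x3)   [absorption]
= not x5 and ((x2 or not x3) and not x1 or (x2 or not x3) and x1)   [complement / identity]
= not x5 and (x2 or not x3)   [distribution]

not x5 and (x2 or not x3)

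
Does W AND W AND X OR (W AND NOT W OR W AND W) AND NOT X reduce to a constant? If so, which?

W AND W AND X OR (W AND NOT W OR W AND W) AND NOT X
= W AND W AND X OR W AND W AND NOT X
= W AND W
= W
This depends on W, so it is not a constant.

no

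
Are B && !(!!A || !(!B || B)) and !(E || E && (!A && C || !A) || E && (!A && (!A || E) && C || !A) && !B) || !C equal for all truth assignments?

E1: B && !(!!A || !(!B || B))
    = B && !A && (!B || B)
    = B && !A
E2: !(E || E && (!A && C || !A) || E && (!A && (!A || E) && C || !A) && !B) || !C
    = !(E || E && (!A && C || !A) || E && (!A && C || !A) && !B) || !C
    = !(E || E && (!A && C || !A)) || !C
    = !(E || E && !A) || !C
    = !E || !C
These differ: at A=1, B=0, C=0, E=0, E1 = 0 but E2 = 1.

No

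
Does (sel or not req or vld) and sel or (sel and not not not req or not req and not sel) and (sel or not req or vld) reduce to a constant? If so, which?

(sel or not req or vld) and sel or (sel and not not not req or not req and not sel) and (sel or not req or vld)
= (sel or not req or vld) and sel or (sel and not req or not req and not sel) and (sel or not req or vld)   [double negation]
= (sel or sel and not req or not req and not sel) and (sel or not req or vld)   [distribution]
= (sel or not req) and (sel or not req or vld)   [distribution]
= sel or not req   [absorption]
This depends on req, sel, so it is not a constant.

no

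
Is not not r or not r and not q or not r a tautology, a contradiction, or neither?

tautology

not not r or not r and not q or not r
= r or not r and not q or not r   (double negation)
= r or not r   (absorption)
= True   (complement)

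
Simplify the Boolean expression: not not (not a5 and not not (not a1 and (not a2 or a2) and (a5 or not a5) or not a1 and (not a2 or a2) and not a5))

not not (not a5 and not not (not a1 and (not a2 or a2) and (a5 or not a5) or not a1 and (not a2 or a2) and not a5))
= not not (not a5 and (not a1 and (not a2 or a2) and (a5 or not a5) or not a1 and (not a2 or a2) and not a5))
= not not (not a5 and (not a1 and (not a2 or a2) or not a1 and (not a2 or a2) and not a5))
= not not (not a5 and not a1 and (not a2 or a2))
= not not (not a5 and not a1)
= not a5 and not a1

not a5 and not a1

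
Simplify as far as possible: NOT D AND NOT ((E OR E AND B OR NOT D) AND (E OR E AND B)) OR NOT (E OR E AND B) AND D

NOT D AND NOT ((E OR E AND B OR NOT D) AND (E OR E AND B)) OR NOT (E OR E AND B) AND D
= NOT D AND NOT (E OR E AND B) OR NOT (E OR E AND B) AND D   [absorption]
= NOT (E OR E AND B)   [distribution]
= NOT E   [absorption]

NOT E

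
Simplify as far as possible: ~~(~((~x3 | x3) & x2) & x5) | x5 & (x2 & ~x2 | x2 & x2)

~~(~((~x3 | x3) & x2) & x5) | x5 & (x2 & ~x2 | x2 & x2)
= ~~(~((~x3 | x3) & x2) & x5) | x5 & x2   [distribution]
= ~((~x3 | x3) & x2) & x5 | x5 & x2   [double negation]
= ~x2 & x5 | x5 & x2   [complement / identity]
= x5   [distribution]

x5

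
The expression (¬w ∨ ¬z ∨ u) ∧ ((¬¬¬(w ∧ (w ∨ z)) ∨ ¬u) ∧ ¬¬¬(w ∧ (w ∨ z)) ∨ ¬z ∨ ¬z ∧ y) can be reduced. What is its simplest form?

(¬w ∨ ¬z ∨ u) ∧ ((¬¬¬(w ∧ (w ∨ z)) ∨ ¬u) ∧ ¬¬¬(w ∧ (w ∨ z)) ∨ ¬z ∨ ¬z ∧ y)
= (¬w ∨ ¬z ∨ u) ∧ (¬¬¬(w ∧ (w ∨ z)) ∨ ¬z ∨ ¬z ∧ y)   [absorption]
= (¬w ∨ ¬z ∨ u) ∧ (¬¬¬w ∨ ¬z ∨ ¬z ∧ y)   [absorption]
= (¬w ∨ ¬z ∨ u) ∧ (¬w ∨ ¬z ∨ ¬z ∧ y)   [double negation]
= (¬w ∨ ¬z ∨ u) ∧ (¬w ∨ ¬z)   [absorption]
= ¬w ∨ ¬z   [absorption]

¬w ∨ ¬z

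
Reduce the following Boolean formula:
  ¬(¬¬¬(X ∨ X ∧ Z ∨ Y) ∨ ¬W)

(X ∨ Y) ∧ W

¬(¬¬¬(X ∨ X ∧ Z ∨ Y) ∨ ¬W)
= ¬¬(X ∨ X ∧ Z ∨ Y) ∧ W   [De Morgan]
= ¬¬(X ∨ Y) ∧ W   [absorption]
= (X ∨ Y) ∧ W   [double negation]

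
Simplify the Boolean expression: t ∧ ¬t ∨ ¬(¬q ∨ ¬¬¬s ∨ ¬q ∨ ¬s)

q ∧ s

t ∧ ¬t ∨ ¬(¬q ∨ ¬¬¬s ∨ ¬q ∨ ¬s)
= t ∧ ¬t ∨ ¬(¬q ∨ ¬s ∨ ¬q ∨ ¬s)   [double negation]
= ¬(¬q ∨ ¬s ∨ ¬q ∨ ¬s)   [complement / identity]
= ¬(¬q ∨ ¬s)   [idempotence]
= q ∧ s   [De Morgan]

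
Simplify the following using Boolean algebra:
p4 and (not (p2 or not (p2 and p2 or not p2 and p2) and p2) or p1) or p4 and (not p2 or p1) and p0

p4 and (not (p2 or not (p2 and p2 or not p2 and p2) and p2) or p1) or p4 and (not p2 or p1) and p0
= p4 and (not (p2 or not p2 and p2) or p1) or p4 and (not p2 or p1) and p0
= p4 and (not p2 or p1) or p4 and (not p2 or p1) and p0
= p4 and (not p2 or p1)

p4 and (not p2 or p1)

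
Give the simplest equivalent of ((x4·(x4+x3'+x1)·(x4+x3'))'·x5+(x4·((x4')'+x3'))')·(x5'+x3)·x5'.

x4'·x5'

((x4·(x4+x3'+x1)·(x4+x3'))'·x5+(x4·((x4')'+x3'))')·(x5'+x3)·x5'
= ((x4·(x4+x3'))'·x5+(x4·((x4')'+x3'))')·(x5'+x3)·x5'   [absorption]
= ((x4·(x4+x3'))'·x5+(x4·(x4+x3'))')·(x5'+x3)·x5'   [double negation]
= ((x4·(x4+x3'))'·x5+(x4·(x4+x3'))')·x5'   [absorption]
= (x4·(x4+x3'))'·x5'   [absorption]
= x4'·x5'   [absorption]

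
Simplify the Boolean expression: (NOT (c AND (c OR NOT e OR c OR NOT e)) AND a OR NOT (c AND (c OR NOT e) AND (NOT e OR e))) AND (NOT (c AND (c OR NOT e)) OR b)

NOT c

(NOT (c AND (c OR NOT e OR c OR NOT e)) AND a OR NOT (c AND (c OR NOT e) AND (NOT e OR e))) AND (NOT (c AND (c OR NOT e)) OR b)
= (NOT (c AND (c OR NOT e)) AND a OR NOT (c AND (c OR NOT e) AND (NOT e OR e))) AND (NOT (c AND (c OR NOT e)) OR b)   — idempotence
= (NOT (c AND (c OR NOT e)) AND a OR NOT (c AND (c OR NOT e))) AND (NOT (c AND (c OR NOT e)) OR b)   — complement / identity
= NOT (c AND (c OR NOT e)) AND (NOT (c AND (c OR NOT e)) OR b)   — absorption
= NOT (c AND (c OR NOT e))   — absorption
= NOT c   — absorption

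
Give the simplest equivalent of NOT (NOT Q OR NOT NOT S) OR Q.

NOT (NOT Q OR NOT NOT S) OR Q
= Q AND NOT S OR Q   [De Morgan]
= Q   [absorption]

Q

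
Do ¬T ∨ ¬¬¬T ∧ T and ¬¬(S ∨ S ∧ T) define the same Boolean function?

No

E1: ¬T ∨ ¬¬¬T ∧ T
    = ¬T ∨ ¬T ∧ T   [double negation]
    = ¬T   [complement / identity]
E2: ¬¬(S ∨ S ∧ T)
    = ¬¬S   [absorption]
    = S   [double negation]
These differ: at S=0, T=0, E1 = 1 but E2 = 0.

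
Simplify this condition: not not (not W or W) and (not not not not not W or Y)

not W or Y

not not (not W or W) and (not not not not not W or Y)
= (not W or W) and (not not not not not W or Y)
= (not W or W) and (not not not W or Y)
= not not not W or Y
= not W or Y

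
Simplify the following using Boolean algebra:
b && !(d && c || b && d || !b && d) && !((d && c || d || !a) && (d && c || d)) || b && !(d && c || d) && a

b && !d

b && !(d && c || b && d || !b && d) && !((d && c || d || !a) && (d && c || d)) || b && !(d && c || d) && a
= b && !(d && c || d) && !((d && c || d || !a) && (d && c || d)) || b && !(d && c || d) && a
= b && !(d && c || d) && !(d && c || d) || b && !(d && c || d) && a
= b && !(d && c || d) || b && !(d && c || d) && a
= b && !(d && c || d)
= b && !d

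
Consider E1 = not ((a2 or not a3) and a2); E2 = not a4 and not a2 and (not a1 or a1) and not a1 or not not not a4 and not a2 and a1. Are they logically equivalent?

E1: not ((a2 or not a3) and a2)
    = not a2
E2: not a4 and not a2 and (not a1 or a1) and not a1 or not not not a4 and not a2 and a1
    = not a4 and not a2 and not a1 or not not not a4 and not a2 and a1
    = not a4 and not a2 and not a1 or not a4 and not a2 and a1
    = not a4 and not a2
These differ: at a1=0, a2=0, a3=1, a4=1, E1 = 1 but E2 = 0.

No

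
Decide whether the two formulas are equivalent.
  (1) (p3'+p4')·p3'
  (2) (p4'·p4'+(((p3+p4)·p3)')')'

E1: (p3'+p4')·p3'
    = p3'
E2: (p4'·p4'+(((p3+p4)·p3)')')'
    = (p4'·p4'+(p3')')'
    = (p4'+(p3')')'
    = p4·p3'
These differ: at p3=0, p4=0, E1 = 1 but E2 = 0.

No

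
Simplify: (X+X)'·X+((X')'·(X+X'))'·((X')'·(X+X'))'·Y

(X+X)'·X+((X')'·(X+X'))'·((X')'·(X+X'))'·Y
= (X+X)'·X+((X')'·(X+X'))'·Y   [idempotence]
= (X+X)'·X+((X')')'·Y   [complement / identity]
= X'·X+((X')')'·Y   [idempotence]
= ((X')')'·Y   [complement / identity]
= X'·Y   [double negation]

X'·Y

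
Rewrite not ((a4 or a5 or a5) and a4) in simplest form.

not a4

not ((a4 or a5 or a5) and a4)
= not ((a4 or a5) and a4)   [idempotence]
= not a4   [absorption]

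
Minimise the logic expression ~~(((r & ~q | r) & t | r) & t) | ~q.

~~(((r & ~q | r) & t | r) & t) | ~q
= ~~((r & t | r) & t) | ~q   — absorption
= (r & t | r) & t | ~q   — double negation
= r & t | ~q   — absorption

r & t | ~q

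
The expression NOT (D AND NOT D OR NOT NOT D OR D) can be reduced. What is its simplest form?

NOT (D AND NOT D OR NOT NOT D OR D)
= NOT (NOT NOT D OR D)   (complement / identity)
= NOT (D OR D)   (double negation)
= NOT D   (idempotence)

NOT D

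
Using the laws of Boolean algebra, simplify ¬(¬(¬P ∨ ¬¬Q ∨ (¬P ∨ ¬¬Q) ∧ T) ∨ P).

¬P

¬(¬(¬P ∨ ¬¬Q ∨ (¬P ∨ ¬¬Q) ∧ T) ∨ P)
= ¬(¬(¬P ∨ ¬¬Q) ∨ P)   (absorption)
= ¬(P ∧ ¬Q ∨ P)   (De Morgan)
= ¬P   (absorption)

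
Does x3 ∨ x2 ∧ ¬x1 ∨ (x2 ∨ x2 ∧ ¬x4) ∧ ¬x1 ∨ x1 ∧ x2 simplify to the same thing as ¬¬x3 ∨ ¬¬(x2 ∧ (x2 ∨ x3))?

Yes

E1: x3 ∨ x2 ∧ ¬x1 ∨ (x2 ∨ x2 ∧ ¬x4) ∧ ¬x1 ∨ x1 ∧ x2
    = x3 ∨ x2 ∧ ¬x1 ∨ x2 ∧ ¬x1 ∨ x1 ∧ x2   [absorption]
    = x3 ∨ x2 ∧ ¬x1 ∨ x2   [distribution]
    = x3 ∨ x2   [absorption]
E2: ¬¬x3 ∨ ¬¬(x2 ∧ (x2 ∨ x3))
    = ¬¬x3 ∨ ¬¬x2   [absorption]
    = x3 ∨ ¬¬x2   [double negation]
    = x3 ∨ x2   [double negation]
Both reduce to x3 ∨ x2, so they are equivalent.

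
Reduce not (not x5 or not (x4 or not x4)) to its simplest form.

not (not x5 or not (x4 or not x4))
= x5 and (x4 or not x4)   (De Morgan)
= x5   (complement / identity)

x5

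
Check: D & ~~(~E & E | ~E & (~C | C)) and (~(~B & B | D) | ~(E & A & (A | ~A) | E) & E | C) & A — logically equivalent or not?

No

E1: D & ~~(~E & E | ~E & (~C | C))
    = D & ~~(~E & E | ~E)
    = D & ~~~E
    = D & ~E
E2: (~(~B & B | D) | ~(E & A & (A | ~A) | E) & E | C) & A
    = (~D | ~(E & A & (A | ~A) | E) & E | C) & A
    = (~D | ~(E & A | E) & E | C) & A
    = (~D | ~E & E | C) & A
    = (~D | C) & A
These differ: at A=0, B=0, C=1, D=1, E=0, E1 = 1 but E2 = 0.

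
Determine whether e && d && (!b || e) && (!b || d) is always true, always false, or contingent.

e && d && (!b || e) && (!b || d)
= e && d && (e && d || !b)   [distribution]
= e && d   [absorption]
This depends on d, e, so it is not a constant.

contingent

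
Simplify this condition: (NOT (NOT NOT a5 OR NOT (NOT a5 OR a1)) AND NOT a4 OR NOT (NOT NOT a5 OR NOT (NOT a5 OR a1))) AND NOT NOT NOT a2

(NOT (NOT NOT a5 OR NOT (NOT a5 OR a1)) AND NOT a4 OR NOT (NOT NOT a5 OR NOT (NOT a5 OR a1))) AND NOT NOT NOT a2
= NOT (NOT NOT a5 OR NOT (NOT a5 OR a1)) AND NOT NOT NOT a2
= NOT a5 AND (NOT a5 OR a1) AND NOT NOT NOT a2
= NOT a5 AND NOT NOT NOT a2
= NOT a5 AND NOT a2

NOT a5 AND NOT a2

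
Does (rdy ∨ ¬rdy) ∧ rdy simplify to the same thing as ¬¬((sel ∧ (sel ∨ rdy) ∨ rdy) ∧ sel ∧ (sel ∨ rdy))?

No

E1: (rdy ∨ ¬rdy) ∧ rdy
    = rdy   (complement / identity)
E2: ¬¬((sel ∧ (sel ∨ rdy) ∨ rdy) ∧ sel ∧ (sel ∨ rdy))
    = ¬¬(sel ∧ (sel ∨ rdy))   (absorption)
    = ¬¬sel   (absorption)
    = sel   (double negation)
These differ: at rdy=0, sel=1, E1 = 0 but E2 = 1.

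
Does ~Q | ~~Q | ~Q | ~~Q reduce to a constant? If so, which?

~Q | ~~Q | ~Q | ~~Q
= ~Q | ~~Q   — idempotence
= ~Q | Q   — double negation
= 1   — complement

yes, True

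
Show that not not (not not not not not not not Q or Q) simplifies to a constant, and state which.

True

not not (not not not not not not not Q or Q)
= not not (not not not not not Q or Q)   — double negation
= not not (not not not Q or Q)   — double negation
= not not (not Q or Q)   — double negation
= not Q or Q   — double negation
= True   — complement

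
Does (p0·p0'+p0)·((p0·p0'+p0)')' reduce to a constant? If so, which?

no

(p0·p0'+p0)·((p0·p0'+p0)')'
= (p0·p0'+p0)·(p0·p0'+p0)   [double negation]
= p0·p0'+p0   [idempotence]
= p0   [complement / identity]
This depends on p0, so it is not a constant.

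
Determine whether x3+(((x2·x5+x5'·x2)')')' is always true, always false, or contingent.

x3+(((x2·x5+x5'·x2)')')'
= x3+(x2·x5+x5'·x2)'
= x3+(x2·(x5+x5'))'
= x3+x2'
This depends on x2, x3, so it is not a constant.

contingent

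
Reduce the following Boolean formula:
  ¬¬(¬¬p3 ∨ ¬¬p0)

p3 ∨ p0

¬¬(¬¬p3 ∨ ¬¬p0)
= ¬¬p3 ∨ ¬¬p0   — double negation
= ¬¬p3 ∨ p0   — double negation
= p3 ∨ p0   — double negation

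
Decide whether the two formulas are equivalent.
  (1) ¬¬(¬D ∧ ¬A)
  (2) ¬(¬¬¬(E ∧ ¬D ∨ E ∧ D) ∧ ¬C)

E1: ¬¬(¬D ∧ ¬A)
    = ¬D ∧ ¬A   (double negation)
E2: ¬(¬¬¬(E ∧ ¬D ∨ E ∧ D) ∧ ¬C)
    = ¬(¬¬¬E ∧ ¬C)   (distribution)
    = ¬¬E ∨ C   (De Morgan)
    = E ∨ C   (double negation)
These differ: at A=0, C=1, D=1, E=1, E1 = 0 but E2 = 1.

No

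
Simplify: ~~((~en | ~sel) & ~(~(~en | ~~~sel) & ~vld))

~en | ~sel

~~((~en | ~sel) & ~(~(~en | ~~~sel) & ~vld))
= ~~((~en | ~sel) & ~(~(~en | ~sel) & ~vld))   (double negation)
= ~~((~en | ~sel) & (~en | ~sel | vld))   (De Morgan)
= ~~(~en | ~sel)   (absorption)
= ~en | ~sel   (double negation)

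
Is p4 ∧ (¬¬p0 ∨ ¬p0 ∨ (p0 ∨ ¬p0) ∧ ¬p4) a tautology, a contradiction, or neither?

neither

p4 ∧ (¬¬p0 ∨ ¬p0 ∨ (p0 ∨ ¬p0) ∧ ¬p4)
= p4 ∧ (p0 ∨ ¬p0 ∨ (p0 ∨ ¬p0) ∧ ¬p4)   — double negation
= p4 ∧ (p0 ∨ ¬p0)   — absorption
= p4   — complement / identity
This depends on p4, so it is not a constant.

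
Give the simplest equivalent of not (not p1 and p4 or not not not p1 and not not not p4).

not (not p1 and p4 or not not not p1 and not not not p4)
= not (not p1 and p4 or not not not p1 and not p4)   (double negation)
= not (not p1 and p4 or not p1 and not p4)   (double negation)
= not not p1   (distribution)
= p1   (double negation)

p1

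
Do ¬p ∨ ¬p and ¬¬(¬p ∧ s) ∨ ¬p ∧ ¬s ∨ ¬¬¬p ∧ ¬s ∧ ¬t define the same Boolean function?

Yes

E1: ¬p ∨ ¬p
    = ¬p   — idempotence
E2: ¬¬(¬p ∧ s) ∨ ¬p ∧ ¬s ∨ ¬¬¬p ∧ ¬s ∧ ¬t
    = ¬¬(¬p ∧ s) ∨ ¬p ∧ ¬s ∨ ¬p ∧ ¬s ∧ ¬t   — double negation
    = ¬¬(¬p ∧ s) ∨ ¬p ∧ ¬s   — absorption
    = ¬p ∧ s ∨ ¬p ∧ ¬s   — double negation
    = ¬p   — distribution
Both reduce to ¬p, so they are equivalent.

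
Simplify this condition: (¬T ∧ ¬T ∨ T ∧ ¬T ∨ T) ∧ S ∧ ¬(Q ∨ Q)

S ∧ ¬Q

(¬T ∧ ¬T ∨ T ∧ ¬T ∨ T) ∧ S ∧ ¬(Q ∨ Q)
= (¬T ∨ T) ∧ S ∧ ¬(Q ∨ Q)   [distribution]
= S ∧ ¬(Q ∨ Q)   [complement / identity]
= S ∧ ¬Q   [idempotence]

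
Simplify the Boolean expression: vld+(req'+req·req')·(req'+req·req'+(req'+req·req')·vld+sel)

vld+(req'+req·req')·(req'+req·req'+(req'+req·req')·vld+sel)
= vld+(req'+req·req')·(req'+req·req'+sel)   — absorption
= vld+req'+req·req'   — absorption
= vld+req'   — complement / identity

vld+req'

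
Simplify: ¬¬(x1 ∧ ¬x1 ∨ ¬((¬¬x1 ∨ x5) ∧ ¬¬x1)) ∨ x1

True

¬¬(x1 ∧ ¬x1 ∨ ¬((¬¬x1 ∨ x5) ∧ ¬¬x1)) ∨ x1
= ¬¬¬((¬¬x1 ∨ x5) ∧ ¬¬x1) ∨ x1   [complement / identity]
= ¬((¬¬x1 ∨ x5) ∧ ¬¬x1) ∨ x1   [double negation]
= ¬¬¬x1 ∨ x1   [absorption]
= ¬x1 ∨ x1   [double negation]
= True   [complement]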